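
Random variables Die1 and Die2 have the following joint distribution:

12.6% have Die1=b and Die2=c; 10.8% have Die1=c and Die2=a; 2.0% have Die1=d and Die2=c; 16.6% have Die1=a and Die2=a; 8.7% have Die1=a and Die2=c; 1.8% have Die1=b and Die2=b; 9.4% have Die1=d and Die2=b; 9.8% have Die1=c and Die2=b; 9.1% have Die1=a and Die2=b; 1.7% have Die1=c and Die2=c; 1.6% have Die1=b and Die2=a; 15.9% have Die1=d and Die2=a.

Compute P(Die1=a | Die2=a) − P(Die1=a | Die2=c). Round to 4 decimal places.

P(Die2=a) = 0.166 + 0.016 + 0.108 + 0.159 = 0.449; P(Die1=a | Die2=a) = 0.166/0.449 = 0.36971.
P(Die2=c) = 0.087 + 0.126 + 0.017 + 0.020 = 0.250; P(Die1=a | Die2=c) = 0.087/0.250 = 0.34800.
Difference = 0.0217.

0.0217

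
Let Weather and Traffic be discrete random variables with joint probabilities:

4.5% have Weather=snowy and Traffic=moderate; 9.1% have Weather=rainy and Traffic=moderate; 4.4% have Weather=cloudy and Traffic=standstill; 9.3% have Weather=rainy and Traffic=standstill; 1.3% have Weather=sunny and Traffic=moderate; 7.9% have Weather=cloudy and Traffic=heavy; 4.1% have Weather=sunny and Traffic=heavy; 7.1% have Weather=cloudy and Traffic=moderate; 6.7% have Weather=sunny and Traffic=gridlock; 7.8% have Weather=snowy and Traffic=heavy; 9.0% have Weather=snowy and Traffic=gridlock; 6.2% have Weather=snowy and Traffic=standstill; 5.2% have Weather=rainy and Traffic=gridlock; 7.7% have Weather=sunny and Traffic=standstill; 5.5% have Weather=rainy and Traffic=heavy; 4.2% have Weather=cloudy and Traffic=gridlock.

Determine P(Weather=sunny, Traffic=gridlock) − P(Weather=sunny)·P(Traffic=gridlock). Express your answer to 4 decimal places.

0.0173

P(Weather=sunny) = 0.013 + 0.041 + 0.067 + 0.077 = 0.198.
P(Traffic=gridlock) = 0.067 + 0.042 + 0.052 + 0.090 = 0.251.
P(Weather=sunny, Traffic=gridlock) − P(Weather=sunny)P(Traffic=gridlock) = 0.067 − 0.198×0.251 = 0.0173.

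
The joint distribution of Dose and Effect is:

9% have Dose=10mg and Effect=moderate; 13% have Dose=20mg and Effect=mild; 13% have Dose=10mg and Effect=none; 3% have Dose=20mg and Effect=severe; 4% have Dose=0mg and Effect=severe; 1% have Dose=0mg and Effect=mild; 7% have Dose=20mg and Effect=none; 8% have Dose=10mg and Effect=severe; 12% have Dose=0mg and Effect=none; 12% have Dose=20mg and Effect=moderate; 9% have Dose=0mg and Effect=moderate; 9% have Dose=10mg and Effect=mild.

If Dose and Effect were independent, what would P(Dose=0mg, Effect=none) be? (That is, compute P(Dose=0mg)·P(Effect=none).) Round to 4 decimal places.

0.0832

P(Dose=0mg) = 0.12 + 0.01 + 0.09 + 0.04 = 0.26.
P(Effect=none) = 0.12 + 0.13 + 0.07 = 0.32.
Product: 0.26 × 0.32 = 0.0832.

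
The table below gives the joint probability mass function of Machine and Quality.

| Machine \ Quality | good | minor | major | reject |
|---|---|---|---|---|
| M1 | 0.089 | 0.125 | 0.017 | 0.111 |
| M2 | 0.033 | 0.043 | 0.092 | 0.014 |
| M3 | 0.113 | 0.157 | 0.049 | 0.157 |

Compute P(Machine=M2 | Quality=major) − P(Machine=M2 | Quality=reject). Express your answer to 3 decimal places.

P(Quality=major) = 0.017 + 0.092 + 0.049 = 0.158; P(Machine=M2 | Quality=major) = 0.092/0.158 = 0.5823.
P(Quality=reject) = 0.111 + 0.014 + 0.157 = 0.282; P(Machine=M2 | Quality=reject) = 0.014/0.282 = 0.0496.
Difference = 0.533.

0.533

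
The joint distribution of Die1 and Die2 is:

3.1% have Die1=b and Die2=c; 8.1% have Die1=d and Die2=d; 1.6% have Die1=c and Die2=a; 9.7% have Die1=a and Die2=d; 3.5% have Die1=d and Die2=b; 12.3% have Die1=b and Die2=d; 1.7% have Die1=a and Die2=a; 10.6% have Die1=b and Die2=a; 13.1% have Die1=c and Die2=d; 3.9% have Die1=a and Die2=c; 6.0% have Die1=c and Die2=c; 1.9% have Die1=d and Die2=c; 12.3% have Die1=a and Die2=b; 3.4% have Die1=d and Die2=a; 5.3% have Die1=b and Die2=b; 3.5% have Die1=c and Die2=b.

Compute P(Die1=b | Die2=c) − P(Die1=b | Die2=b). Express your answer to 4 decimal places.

-0.0074

P(Die2=c) = 0.039 + 0.031 + 0.060 + 0.019 = 0.149; P(Die1=b | Die2=c) = 0.031/0.149 = 0.20805.
P(Die2=b) = 0.123 + 0.053 + 0.035 + 0.035 = 0.246; P(Die1=b | Die2=b) = 0.053/0.246 = 0.21545.
Difference = -0.0074.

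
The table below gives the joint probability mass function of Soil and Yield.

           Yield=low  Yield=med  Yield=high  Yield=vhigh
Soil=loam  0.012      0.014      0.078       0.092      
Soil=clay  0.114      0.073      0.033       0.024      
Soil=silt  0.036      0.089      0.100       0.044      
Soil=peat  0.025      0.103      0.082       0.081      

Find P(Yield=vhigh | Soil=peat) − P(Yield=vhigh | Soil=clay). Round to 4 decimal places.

P(Soil=peat) = 0.025 + 0.103 + 0.082 + 0.081 = 0.291; P(Yield=vhigh | Soil=peat) = 0.081/0.291 = 0.27835.
P(Soil=clay) = 0.114 + 0.073 + 0.033 + 0.024 = 0.244; P(Yield=vhigh | Soil=clay) = 0.024/0.244 = 0.09836.
Difference = 0.1800.

0.1800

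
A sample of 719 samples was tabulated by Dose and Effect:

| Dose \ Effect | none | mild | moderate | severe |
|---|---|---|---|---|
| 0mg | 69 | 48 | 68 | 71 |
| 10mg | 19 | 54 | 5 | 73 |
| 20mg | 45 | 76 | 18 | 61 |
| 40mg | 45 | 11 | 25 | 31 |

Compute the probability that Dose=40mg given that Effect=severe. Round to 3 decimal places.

0.131

Total with Effect=severe: 71 + 73 + 61 + 31 = 236.
P(Dose=40mg | Effect=severe) = 31/236 = 0.131.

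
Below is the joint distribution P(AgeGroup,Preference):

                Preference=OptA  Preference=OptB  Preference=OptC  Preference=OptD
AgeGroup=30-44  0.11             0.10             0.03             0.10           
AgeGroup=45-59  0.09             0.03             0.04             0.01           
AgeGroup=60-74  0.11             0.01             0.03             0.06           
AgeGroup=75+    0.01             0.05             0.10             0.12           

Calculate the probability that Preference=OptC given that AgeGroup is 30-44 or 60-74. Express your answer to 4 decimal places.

P(AgeGroup=30-44) = 0.11 + 0.10 + 0.03 + 0.10 = 0.34.
P(AgeGroup=60-74) = 0.11 + 0.01 + 0.03 + 0.06 = 0.21.
P(AgeGroup ∈ {30-44, 60-74}) = 0.34 + 0.21 = 0.55; P(Preference=OptC, AgeGroup ∈ {30-44, 60-74}) = 0.03 + 0.03 = 0.06.
P(Preference=OptC | AgeGroup ∈ {30-44, 60-74}) = 0.06/0.55 = 0.1091.

0.1091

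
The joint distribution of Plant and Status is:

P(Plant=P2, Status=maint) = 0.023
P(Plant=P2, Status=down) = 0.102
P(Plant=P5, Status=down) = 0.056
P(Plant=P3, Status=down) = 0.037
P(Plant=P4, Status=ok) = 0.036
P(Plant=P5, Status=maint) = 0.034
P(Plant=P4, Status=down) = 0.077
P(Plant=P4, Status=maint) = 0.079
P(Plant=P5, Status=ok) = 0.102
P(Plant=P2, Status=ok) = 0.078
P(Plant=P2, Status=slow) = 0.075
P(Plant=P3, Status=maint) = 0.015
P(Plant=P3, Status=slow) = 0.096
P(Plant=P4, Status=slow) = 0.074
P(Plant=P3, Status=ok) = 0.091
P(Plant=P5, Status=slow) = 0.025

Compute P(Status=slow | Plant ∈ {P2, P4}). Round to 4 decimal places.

P(Plant=P2) = 0.078 + 0.075 + 0.102 + 0.023 = 0.278.
P(Plant=P4) = 0.036 + 0.074 + 0.077 + 0.079 = 0.266.
P(Plant ∈ {P2, P4}) = 0.278 + 0.266 = 0.544; P(Status=slow, Plant ∈ {P2, P4}) = 0.075 + 0.074 = 0.149.
P(Status=slow | Plant ∈ {P2, P4}) = 0.149/0.544 = 0.2739.

0.2739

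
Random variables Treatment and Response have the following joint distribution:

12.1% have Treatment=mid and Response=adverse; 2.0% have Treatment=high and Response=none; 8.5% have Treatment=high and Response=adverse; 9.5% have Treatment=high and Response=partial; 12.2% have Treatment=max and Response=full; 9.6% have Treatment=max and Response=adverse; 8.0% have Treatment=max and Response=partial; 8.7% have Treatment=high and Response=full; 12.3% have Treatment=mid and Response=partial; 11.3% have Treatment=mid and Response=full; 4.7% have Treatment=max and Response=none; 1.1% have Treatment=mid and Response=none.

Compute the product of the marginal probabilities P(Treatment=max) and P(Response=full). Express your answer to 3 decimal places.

P(Treatment=max) = 0.047 + 0.080 + 0.122 + 0.096 = 0.345.
P(Response=full) = 0.113 + 0.087 + 0.122 = 0.322.
Product: 0.345 × 0.322 = 0.111.

0.111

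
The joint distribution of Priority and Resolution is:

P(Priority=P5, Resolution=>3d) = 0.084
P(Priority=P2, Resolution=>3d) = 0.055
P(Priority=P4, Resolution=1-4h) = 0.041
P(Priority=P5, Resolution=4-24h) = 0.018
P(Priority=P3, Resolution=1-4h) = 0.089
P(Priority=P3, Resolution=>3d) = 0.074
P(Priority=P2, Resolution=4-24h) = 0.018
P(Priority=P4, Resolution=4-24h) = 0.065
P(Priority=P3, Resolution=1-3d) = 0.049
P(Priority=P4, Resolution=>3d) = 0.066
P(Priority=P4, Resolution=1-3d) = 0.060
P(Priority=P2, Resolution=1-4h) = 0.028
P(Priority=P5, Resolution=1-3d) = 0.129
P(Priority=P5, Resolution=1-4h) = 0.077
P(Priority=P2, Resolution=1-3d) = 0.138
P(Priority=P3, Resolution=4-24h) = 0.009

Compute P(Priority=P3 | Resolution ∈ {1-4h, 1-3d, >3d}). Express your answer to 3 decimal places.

0.238

P(Resolution=1-4h) = 0.028 + 0.089 + 0.041 + 0.077 = 0.235.
P(Resolution=1-3d) = 0.138 + 0.049 + 0.060 + 0.129 = 0.376.
P(Resolution=>3d) = 0.055 + 0.074 + 0.066 + 0.084 = 0.279.
P(Resolution ∈ {1-4h, 1-3d, >3d}) = 0.235 + 0.376 + 0.279 = 0.890; P(Priority=P3, Resolution ∈ {1-4h, 1-3d, >3d}) = 0.089 + 0.049 + 0.074 = 0.212.
P(Priority=P3 | Resolution ∈ {1-4h, 1-3d, >3d}) = 0.212/0.890 = 0.238.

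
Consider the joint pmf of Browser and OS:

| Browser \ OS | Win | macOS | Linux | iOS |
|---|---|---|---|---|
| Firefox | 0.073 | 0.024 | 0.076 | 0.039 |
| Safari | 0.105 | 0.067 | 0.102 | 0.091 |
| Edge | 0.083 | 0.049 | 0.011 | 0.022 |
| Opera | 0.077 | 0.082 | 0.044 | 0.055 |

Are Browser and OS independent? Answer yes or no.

P(Browser=Edge) = 0.165 and P(OS=Linux) = 0.233, so their product is 0.03845, but P(Browser=Edge, OS=Linux) = 0.011. Since these differ, Browser and OS are not independent.

no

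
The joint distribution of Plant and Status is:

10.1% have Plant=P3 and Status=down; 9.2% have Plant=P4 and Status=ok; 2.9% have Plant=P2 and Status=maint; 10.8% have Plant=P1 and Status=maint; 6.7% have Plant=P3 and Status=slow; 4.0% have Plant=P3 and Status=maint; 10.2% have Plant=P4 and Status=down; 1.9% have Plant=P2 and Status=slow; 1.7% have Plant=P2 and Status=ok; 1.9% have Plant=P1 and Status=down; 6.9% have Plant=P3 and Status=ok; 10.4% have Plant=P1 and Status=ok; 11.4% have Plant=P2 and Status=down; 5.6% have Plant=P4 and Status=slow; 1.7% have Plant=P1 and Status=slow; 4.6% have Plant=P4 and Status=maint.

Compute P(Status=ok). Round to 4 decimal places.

P(Status=ok) = 0.104 + 0.017 + 0.069 + 0.092 = 0.282.

0.2820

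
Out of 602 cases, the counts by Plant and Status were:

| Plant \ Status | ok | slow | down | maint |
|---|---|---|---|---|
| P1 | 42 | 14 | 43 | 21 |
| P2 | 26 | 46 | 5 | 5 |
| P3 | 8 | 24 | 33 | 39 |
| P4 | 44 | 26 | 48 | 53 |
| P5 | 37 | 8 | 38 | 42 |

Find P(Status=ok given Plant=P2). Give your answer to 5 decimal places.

0.31707

Total with Plant=P2: 26 + 46 + 5 + 5 = 82.
P(Status=ok | Plant=P2) = 26/82 = 0.31707.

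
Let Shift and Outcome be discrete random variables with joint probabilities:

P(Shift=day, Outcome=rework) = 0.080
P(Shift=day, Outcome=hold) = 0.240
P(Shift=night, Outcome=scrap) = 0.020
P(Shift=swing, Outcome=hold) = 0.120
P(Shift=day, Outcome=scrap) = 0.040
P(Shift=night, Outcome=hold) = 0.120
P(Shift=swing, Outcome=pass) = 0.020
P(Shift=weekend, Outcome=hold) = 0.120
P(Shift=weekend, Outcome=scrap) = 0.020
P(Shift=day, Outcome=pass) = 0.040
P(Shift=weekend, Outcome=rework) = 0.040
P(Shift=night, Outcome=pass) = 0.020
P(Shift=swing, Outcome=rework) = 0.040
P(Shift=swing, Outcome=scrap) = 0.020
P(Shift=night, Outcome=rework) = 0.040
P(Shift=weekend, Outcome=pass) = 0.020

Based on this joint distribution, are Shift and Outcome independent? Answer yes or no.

Every cell satisfies P(Shift,Outcome) = P(Shift)·P(Outcome). For instance P(Shift=day) = 0.400, P(Outcome=scrap) = 0.100, and 0.400×0.100 = 0.040 matches the joint entry. So Shift and Outcome are independent.

yes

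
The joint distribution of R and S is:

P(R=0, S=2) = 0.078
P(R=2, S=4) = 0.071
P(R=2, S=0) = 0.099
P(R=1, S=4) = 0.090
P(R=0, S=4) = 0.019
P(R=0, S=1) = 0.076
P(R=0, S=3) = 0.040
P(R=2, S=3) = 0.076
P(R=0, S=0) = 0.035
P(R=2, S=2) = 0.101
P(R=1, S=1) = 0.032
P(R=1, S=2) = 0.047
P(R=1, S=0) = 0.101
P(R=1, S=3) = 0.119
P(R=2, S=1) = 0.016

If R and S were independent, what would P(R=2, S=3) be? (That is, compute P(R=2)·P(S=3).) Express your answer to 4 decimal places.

0.0853

P(R=2) = 0.099 + 0.016 + 0.101 + 0.076 + 0.071 = 0.363.
P(S=3) = 0.040 + 0.119 + 0.076 = 0.235.
Product: 0.363 × 0.235 = 0.0853.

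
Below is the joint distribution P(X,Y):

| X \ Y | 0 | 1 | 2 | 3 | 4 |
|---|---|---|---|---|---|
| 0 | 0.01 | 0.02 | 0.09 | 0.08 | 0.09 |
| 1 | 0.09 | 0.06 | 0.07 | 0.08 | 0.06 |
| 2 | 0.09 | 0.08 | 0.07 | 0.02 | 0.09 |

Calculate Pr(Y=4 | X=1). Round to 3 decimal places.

P(X=1) = 0.09 + 0.06 + 0.07 + 0.08 + 0.06 = 0.36.
P(Y=4 | X=1) = 0.06/0.36 = 0.167.

0.167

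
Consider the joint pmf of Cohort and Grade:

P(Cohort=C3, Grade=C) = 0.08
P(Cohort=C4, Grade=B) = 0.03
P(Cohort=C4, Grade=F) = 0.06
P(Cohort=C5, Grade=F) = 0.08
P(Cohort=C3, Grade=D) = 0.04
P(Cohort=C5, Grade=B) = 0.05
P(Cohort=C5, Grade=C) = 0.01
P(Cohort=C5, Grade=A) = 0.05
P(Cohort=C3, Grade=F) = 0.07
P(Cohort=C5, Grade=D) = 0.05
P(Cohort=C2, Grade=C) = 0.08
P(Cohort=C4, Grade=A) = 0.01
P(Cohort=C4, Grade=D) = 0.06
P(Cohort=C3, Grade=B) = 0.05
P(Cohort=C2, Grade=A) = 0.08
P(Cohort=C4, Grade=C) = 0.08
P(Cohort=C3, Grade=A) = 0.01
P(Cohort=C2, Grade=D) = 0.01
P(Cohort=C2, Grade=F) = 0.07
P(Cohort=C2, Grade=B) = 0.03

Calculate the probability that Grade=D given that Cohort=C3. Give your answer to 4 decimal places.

0.1600

P(Cohort=C3) = 0.01 + 0.05 + 0.08 + 0.04 + 0.07 = 0.25.
P(Grade=D | Cohort=C3) = 0.04/0.25 = 0.1600.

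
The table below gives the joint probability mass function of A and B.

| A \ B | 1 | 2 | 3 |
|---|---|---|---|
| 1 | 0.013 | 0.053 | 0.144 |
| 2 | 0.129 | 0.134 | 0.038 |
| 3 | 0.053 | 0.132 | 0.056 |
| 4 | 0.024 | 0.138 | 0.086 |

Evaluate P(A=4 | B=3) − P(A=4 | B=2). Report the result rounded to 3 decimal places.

-0.037

P(B=3) = 0.144 + 0.038 + 0.056 + 0.086 = 0.324; P(A=4 | B=3) = 0.086/0.324 = 0.2654.
P(B=2) = 0.053 + 0.134 + 0.132 + 0.138 = 0.457; P(A=4 | B=2) = 0.138/0.457 = 0.3020.
Difference = -0.037.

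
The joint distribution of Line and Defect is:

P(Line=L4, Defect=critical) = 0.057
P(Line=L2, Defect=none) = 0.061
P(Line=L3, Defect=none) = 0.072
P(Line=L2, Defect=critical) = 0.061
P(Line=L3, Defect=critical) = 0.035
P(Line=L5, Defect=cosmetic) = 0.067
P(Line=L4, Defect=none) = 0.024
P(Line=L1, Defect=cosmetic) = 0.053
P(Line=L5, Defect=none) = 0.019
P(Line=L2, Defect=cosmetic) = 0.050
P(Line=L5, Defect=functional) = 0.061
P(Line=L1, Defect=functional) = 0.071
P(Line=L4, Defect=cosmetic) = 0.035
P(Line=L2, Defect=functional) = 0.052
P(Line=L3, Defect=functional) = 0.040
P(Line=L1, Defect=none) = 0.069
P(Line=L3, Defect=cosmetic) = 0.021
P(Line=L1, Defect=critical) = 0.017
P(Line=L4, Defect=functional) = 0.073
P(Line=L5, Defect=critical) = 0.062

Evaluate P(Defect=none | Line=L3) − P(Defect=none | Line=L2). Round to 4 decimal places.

0.1563

P(Line=L3) = 0.072 + 0.021 + 0.040 + 0.035 = 0.168; P(Defect=none | Line=L3) = 0.072/0.168 = 0.42857.
P(Line=L2) = 0.061 + 0.050 + 0.052 + 0.061 = 0.224; P(Defect=none | Line=L2) = 0.061/0.224 = 0.27232.
Difference = 0.1563.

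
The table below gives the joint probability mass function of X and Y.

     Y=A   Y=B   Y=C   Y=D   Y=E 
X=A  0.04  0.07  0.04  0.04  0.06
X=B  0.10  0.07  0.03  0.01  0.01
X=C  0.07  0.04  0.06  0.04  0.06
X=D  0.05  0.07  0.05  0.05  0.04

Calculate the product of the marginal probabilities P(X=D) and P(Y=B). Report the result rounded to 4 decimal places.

0.0650

P(X=D) = 0.05 + 0.07 + 0.05 + 0.05 + 0.04 = 0.26.
P(Y=B) = 0.07 + 0.07 + 0.04 + 0.07 = 0.25.
Product: 0.26 × 0.25 = 0.0650.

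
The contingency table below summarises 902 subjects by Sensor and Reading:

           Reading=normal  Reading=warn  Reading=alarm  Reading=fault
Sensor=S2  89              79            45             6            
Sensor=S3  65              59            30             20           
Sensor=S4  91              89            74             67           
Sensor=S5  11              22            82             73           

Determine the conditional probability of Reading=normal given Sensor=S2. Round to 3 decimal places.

0.406

Total with Sensor=S2: 89 + 79 + 45 + 6 = 219.
P(Reading=normal | Sensor=S2) = 89/219 = 0.406.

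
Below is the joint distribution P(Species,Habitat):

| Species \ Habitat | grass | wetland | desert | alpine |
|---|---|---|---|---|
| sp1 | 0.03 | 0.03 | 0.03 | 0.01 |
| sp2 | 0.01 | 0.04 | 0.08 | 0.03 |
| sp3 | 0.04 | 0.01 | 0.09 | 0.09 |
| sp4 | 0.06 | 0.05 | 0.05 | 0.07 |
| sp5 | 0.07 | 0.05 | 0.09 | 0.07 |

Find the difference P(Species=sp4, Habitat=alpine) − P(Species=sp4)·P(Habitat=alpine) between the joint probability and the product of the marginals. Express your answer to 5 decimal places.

P(Species=sp4) = 0.06 + 0.05 + 0.05 + 0.07 = 0.23.
P(Habitat=alpine) = 0.01 + 0.03 + 0.09 + 0.07 + 0.07 = 0.27.
P(Species=sp4, Habitat=alpine) − P(Species=sp4)P(Habitat=alpine) = 0.07 − 0.23×0.27 = 0.00790.

0.00790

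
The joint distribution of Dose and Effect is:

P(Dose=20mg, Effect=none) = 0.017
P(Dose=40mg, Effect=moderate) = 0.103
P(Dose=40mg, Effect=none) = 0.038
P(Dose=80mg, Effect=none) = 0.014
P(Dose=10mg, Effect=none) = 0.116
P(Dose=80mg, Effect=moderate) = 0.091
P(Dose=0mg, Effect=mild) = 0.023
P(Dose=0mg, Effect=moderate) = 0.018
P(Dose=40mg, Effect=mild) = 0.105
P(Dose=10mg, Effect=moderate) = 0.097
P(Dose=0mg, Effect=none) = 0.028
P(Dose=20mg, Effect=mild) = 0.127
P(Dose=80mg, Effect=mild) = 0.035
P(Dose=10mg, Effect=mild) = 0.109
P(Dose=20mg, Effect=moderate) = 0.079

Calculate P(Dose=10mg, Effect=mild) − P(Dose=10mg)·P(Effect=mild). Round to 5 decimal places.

-0.01948

P(Dose=10mg) = 0.116 + 0.109 + 0.097 = 0.322.
P(Effect=mild) = 0.023 + 0.109 + 0.127 + 0.105 + 0.035 = 0.399.
P(Dose=10mg, Effect=mild) − P(Dose=10mg)P(Effect=mild) = 0.109 − 0.322×0.399 = -0.01948.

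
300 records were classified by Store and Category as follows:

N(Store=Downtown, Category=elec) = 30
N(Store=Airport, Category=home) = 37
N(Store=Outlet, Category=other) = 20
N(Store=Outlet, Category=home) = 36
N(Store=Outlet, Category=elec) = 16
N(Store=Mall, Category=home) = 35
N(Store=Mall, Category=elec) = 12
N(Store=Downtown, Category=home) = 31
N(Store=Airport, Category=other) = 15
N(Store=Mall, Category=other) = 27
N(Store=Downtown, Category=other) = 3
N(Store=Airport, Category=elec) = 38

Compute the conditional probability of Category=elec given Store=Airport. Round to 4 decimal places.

0.4222

Total with Store=Airport: 38 + 37 + 15 = 90.
P(Category=elec | Store=Airport) = 38/90 = 0.4222.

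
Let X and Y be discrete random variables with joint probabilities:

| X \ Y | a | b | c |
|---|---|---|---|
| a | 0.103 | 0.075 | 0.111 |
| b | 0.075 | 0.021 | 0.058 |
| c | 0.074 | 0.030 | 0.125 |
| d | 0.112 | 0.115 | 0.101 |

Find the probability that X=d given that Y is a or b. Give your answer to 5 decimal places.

P(Y=a) = 0.103 + 0.075 + 0.074 + 0.112 = 0.364.
P(Y=b) = 0.075 + 0.021 + 0.030 + 0.115 = 0.241.
P(Y ∈ {a, b}) = 0.364 + 0.241 = 0.605; P(X=d, Y ∈ {a, b}) = 0.112 + 0.115 = 0.227.
P(X=d | Y ∈ {a, b}) = 0.227/0.605 = 0.37521.

0.37521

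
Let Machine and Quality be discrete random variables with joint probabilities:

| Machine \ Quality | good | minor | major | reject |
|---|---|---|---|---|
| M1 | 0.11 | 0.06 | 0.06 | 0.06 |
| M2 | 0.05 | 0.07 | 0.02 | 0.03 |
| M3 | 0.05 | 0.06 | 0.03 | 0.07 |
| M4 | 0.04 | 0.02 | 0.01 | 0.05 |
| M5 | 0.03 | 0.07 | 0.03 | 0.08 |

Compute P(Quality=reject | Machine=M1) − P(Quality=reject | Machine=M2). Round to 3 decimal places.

P(Machine=M1) = 0.11 + 0.06 + 0.06 + 0.06 = 0.29; P(Quality=reject | Machine=M1) = 0.06/0.29 = 0.2069.
P(Machine=M2) = 0.05 + 0.07 + 0.02 + 0.03 = 0.17; P(Quality=reject | Machine=M2) = 0.03/0.17 = 0.1765.
Difference = 0.030.

0.030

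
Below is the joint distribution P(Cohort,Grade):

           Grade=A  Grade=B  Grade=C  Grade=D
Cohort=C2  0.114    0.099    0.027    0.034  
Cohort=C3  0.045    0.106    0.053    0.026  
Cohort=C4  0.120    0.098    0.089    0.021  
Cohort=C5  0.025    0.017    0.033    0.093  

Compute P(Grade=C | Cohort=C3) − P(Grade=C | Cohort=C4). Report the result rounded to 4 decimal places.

P(Cohort=C3) = 0.045 + 0.106 + 0.053 + 0.026 = 0.230; P(Grade=C | Cohort=C3) = 0.053/0.230 = 0.23043.
P(Cohort=C4) = 0.120 + 0.098 + 0.089 + 0.021 = 0.328; P(Grade=C | Cohort=C4) = 0.089/0.328 = 0.27134.
Difference = -0.0409.

-0.0409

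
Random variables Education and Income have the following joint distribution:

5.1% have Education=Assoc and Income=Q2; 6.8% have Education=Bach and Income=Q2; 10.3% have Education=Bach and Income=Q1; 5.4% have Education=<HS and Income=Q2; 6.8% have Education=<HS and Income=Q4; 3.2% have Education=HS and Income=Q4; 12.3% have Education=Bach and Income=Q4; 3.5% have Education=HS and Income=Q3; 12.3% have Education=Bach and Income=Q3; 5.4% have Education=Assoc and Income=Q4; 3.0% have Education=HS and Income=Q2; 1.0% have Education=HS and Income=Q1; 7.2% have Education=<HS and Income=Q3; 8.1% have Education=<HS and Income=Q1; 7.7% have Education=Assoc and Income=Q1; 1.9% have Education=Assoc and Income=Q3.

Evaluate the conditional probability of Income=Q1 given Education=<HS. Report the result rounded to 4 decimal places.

0.2945

P(Education=<HS) = 0.081 + 0.054 + 0.072 + 0.068 = 0.275.
P(Income=Q1 | Education=<HS) = 0.081/0.275 = 0.2945.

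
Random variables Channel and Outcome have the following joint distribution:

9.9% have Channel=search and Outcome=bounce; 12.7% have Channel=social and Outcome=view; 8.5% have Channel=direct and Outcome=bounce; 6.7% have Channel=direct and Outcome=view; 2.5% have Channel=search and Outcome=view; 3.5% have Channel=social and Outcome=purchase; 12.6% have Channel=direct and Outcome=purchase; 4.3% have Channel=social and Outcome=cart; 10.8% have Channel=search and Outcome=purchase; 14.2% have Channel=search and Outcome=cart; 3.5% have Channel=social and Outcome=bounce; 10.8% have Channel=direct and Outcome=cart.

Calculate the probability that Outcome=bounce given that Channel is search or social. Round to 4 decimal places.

0.2182

P(Channel=search) = 0.099 + 0.025 + 0.142 + 0.108 = 0.374.
P(Channel=social) = 0.035 + 0.127 + 0.043 + 0.035 = 0.240.
P(Channel ∈ {search, social}) = 0.374 + 0.240 = 0.614; P(Outcome=bounce, Channel ∈ {search, social}) = 0.099 + 0.035 = 0.134.
P(Outcome=bounce | Channel ∈ {search, social}) = 0.134/0.614 = 0.2182.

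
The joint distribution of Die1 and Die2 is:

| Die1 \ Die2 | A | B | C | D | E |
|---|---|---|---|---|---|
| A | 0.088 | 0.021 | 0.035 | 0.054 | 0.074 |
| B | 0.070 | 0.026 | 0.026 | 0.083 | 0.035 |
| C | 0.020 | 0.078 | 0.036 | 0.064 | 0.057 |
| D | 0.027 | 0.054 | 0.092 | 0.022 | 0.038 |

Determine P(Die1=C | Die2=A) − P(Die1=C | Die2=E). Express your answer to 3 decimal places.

P(Die2=A) = 0.088 + 0.070 + 0.020 + 0.027 = 0.205; P(Die1=C | Die2=A) = 0.020/0.205 = 0.0976.
P(Die2=E) = 0.074 + 0.035 + 0.057 + 0.038 = 0.204; P(Die1=C | Die2=E) = 0.057/0.204 = 0.2794.
Difference = -0.182.

-0.182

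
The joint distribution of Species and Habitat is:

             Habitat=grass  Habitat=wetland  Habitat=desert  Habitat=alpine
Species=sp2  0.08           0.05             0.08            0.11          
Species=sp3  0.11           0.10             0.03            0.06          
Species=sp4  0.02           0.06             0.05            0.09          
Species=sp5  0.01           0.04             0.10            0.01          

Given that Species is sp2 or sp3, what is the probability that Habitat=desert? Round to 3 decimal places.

0.177

P(Species=sp2) = 0.08 + 0.05 + 0.08 + 0.11 = 0.32.
P(Species=sp3) = 0.11 + 0.10 + 0.03 + 0.06 = 0.30.
P(Species ∈ {sp2, sp3}) = 0.32 + 0.30 = 0.62; P(Habitat=desert, Species ∈ {sp2, sp3}) = 0.08 + 0.03 = 0.11.
P(Habitat=desert | Species ∈ {sp2, sp3}) = 0.11/0.62 = 0.177.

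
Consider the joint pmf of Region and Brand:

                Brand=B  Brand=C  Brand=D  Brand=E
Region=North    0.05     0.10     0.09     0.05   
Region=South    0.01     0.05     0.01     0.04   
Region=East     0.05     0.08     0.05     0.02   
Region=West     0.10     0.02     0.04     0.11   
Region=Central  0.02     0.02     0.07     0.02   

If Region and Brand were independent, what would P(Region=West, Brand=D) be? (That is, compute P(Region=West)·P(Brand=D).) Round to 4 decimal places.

0.0702

P(Region=West) = 0.10 + 0.02 + 0.04 + 0.11 = 0.27.
P(Brand=D) = 0.09 + 0.01 + 0.05 + 0.04 + 0.07 = 0.26.
Product: 0.27 × 0.26 = 0.0702.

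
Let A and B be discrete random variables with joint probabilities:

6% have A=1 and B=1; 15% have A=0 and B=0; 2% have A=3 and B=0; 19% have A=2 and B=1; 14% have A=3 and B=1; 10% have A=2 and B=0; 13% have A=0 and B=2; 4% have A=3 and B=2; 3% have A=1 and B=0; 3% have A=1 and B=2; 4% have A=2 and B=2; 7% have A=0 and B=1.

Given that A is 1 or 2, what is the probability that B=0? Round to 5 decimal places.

0.28889

P(A=1) = 0.03 + 0.06 + 0.03 = 0.12.
P(A=2) = 0.10 + 0.19 + 0.04 = 0.33.
P(A ∈ {1, 2}) = 0.12 + 0.33 = 0.45; P(B=0, A ∈ {1, 2}) = 0.03 + 0.10 = 0.13.
P(B=0 | A ∈ {1, 2}) = 0.13/0.45 = 0.28889.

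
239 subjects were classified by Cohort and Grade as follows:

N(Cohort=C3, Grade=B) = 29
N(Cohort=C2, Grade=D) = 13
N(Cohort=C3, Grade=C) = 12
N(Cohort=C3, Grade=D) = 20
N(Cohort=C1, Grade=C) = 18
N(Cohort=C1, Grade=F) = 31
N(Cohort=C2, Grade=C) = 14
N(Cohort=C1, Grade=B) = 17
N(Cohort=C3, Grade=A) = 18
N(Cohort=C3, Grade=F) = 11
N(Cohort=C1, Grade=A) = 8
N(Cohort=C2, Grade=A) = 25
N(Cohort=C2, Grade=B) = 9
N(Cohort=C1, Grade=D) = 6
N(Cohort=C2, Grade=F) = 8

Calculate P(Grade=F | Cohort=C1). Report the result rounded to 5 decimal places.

Total with Cohort=C1: 8 + 17 + 18 + 6 + 31 = 80.
P(Grade=F | Cohort=C1) = 31/80 = 0.38750.

0.38750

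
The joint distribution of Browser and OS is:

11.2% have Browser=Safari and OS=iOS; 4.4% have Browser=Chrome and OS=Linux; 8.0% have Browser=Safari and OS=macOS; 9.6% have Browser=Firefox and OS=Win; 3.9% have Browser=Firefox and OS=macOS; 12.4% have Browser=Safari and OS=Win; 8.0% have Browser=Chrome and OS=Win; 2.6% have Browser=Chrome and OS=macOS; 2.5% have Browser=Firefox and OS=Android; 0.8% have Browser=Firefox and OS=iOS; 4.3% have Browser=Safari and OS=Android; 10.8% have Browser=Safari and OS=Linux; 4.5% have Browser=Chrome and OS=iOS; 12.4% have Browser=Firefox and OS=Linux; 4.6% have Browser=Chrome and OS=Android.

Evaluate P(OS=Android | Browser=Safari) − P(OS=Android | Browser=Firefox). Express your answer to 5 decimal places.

P(Browser=Safari) = 0.124 + 0.080 + 0.108 + 0.112 + 0.043 = 0.467; P(OS=Android | Browser=Safari) = 0.043/0.467 = 0.092077.
P(Browser=Firefox) = 0.096 + 0.039 + 0.124 + 0.008 + 0.025 = 0.292; P(OS=Android | Browser=Firefox) = 0.025/0.292 = 0.085616.
Difference = 0.00646.

0.00646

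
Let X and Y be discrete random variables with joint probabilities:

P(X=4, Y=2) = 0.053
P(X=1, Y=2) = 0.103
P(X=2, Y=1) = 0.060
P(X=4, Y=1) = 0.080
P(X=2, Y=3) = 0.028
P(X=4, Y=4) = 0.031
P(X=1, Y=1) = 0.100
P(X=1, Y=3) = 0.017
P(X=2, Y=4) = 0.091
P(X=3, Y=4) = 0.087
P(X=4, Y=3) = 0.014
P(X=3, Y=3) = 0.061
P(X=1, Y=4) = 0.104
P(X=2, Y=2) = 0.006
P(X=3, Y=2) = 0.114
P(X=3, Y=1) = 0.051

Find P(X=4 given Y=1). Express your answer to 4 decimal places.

P(Y=1) = 0.100 + 0.060 + 0.051 + 0.080 = 0.291.
P(X=4 | Y=1) = 0.080/0.291 = 0.2749.

0.2749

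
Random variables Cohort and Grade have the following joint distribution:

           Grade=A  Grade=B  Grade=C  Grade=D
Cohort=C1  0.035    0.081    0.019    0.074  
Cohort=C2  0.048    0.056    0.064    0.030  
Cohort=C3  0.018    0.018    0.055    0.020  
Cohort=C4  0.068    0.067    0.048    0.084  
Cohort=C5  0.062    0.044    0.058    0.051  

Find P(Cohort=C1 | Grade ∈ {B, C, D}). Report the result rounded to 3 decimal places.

P(Grade=B) = 0.081 + 0.056 + 0.018 + 0.067 + 0.044 = 0.266.
P(Grade=C) = 0.019 + 0.064 + 0.055 + 0.048 + 0.058 = 0.244.
P(Grade=D) = 0.074 + 0.030 + 0.020 + 0.084 + 0.051 = 0.259.
P(Grade ∈ {B, C, D}) = 0.266 + 0.244 + 0.259 = 0.769; P(Cohort=C1, Grade ∈ {B, C, D}) = 0.081 + 0.019 + 0.074 = 0.174.
P(Cohort=C1 | Grade ∈ {B, C, D}) = 0.174/0.769 = 0.226.

0.226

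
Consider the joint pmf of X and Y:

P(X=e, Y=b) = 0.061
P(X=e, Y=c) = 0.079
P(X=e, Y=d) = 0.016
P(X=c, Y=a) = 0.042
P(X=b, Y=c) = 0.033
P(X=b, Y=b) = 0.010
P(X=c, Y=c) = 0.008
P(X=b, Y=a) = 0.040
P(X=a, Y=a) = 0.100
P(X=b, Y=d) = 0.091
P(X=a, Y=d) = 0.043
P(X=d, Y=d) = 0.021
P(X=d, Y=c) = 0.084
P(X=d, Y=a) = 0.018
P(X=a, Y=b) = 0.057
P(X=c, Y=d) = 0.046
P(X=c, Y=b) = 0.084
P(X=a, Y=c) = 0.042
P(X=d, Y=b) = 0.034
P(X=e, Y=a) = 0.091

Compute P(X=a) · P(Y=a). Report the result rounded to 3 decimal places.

0.070

P(X=a) = 0.100 + 0.057 + 0.042 + 0.043 = 0.242.
P(Y=a) = 0.100 + 0.040 + 0.042 + 0.018 + 0.091 = 0.291.
Product: 0.242 × 0.291 = 0.070.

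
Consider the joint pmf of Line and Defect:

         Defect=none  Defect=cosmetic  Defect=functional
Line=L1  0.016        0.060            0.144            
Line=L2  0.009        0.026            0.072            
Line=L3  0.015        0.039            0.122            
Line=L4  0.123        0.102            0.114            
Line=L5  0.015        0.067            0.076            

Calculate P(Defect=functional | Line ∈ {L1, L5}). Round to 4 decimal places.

P(Line=L1) = 0.016 + 0.060 + 0.144 = 0.220.
P(Line=L5) = 0.015 + 0.067 + 0.076 = 0.158.
P(Line ∈ {L1, L5}) = 0.220 + 0.158 = 0.378; P(Defect=functional, Line ∈ {L1, L5}) = 0.144 + 0.076 = 0.220.
P(Defect=functional | Line ∈ {L1, L5}) = 0.220/0.378 = 0.5820.

0.5820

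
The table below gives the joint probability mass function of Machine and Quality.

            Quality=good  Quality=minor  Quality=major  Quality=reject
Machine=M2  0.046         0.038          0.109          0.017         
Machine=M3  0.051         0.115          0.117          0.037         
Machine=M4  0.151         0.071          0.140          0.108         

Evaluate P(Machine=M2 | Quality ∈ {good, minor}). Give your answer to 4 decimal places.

P(Quality=good) = 0.046 + 0.051 + 0.151 = 0.248.
P(Quality=minor) = 0.038 + 0.115 + 0.071 = 0.224.
P(Quality ∈ {good, minor}) = 0.248 + 0.224 = 0.472; P(Machine=M2, Quality ∈ {good, minor}) = 0.046 + 0.038 = 0.084.
P(Machine=M2 | Quality ∈ {good, minor}) = 0.084/0.472 = 0.1780.

0.1780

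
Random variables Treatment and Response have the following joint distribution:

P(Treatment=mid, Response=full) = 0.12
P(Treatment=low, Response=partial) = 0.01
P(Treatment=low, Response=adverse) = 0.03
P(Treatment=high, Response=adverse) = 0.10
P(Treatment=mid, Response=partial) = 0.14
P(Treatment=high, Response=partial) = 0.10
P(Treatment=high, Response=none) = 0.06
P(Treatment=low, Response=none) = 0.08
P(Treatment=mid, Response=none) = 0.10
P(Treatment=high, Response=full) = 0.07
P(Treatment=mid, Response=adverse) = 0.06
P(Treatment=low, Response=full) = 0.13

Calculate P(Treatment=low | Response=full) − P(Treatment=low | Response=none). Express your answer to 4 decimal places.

0.0729

P(Response=full) = 0.13 + 0.12 + 0.07 = 0.32; P(Treatment=low | Response=full) = 0.13/0.32 = 0.40625.
P(Response=none) = 0.08 + 0.10 + 0.06 = 0.24; P(Treatment=low | Response=none) = 0.08/0.24 = 0.33333.
Difference = 0.0729.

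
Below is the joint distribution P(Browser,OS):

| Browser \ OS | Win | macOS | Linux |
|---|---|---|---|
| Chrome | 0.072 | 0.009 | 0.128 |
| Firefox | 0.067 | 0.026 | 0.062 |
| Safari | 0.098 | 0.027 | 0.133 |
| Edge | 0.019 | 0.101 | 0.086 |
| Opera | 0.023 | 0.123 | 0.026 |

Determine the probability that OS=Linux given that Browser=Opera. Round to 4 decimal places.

P(Browser=Opera) = 0.023 + 0.123 + 0.026 = 0.172.
P(OS=Linux | Browser=Opera) = 0.026/0.172 = 0.1512.

0.1512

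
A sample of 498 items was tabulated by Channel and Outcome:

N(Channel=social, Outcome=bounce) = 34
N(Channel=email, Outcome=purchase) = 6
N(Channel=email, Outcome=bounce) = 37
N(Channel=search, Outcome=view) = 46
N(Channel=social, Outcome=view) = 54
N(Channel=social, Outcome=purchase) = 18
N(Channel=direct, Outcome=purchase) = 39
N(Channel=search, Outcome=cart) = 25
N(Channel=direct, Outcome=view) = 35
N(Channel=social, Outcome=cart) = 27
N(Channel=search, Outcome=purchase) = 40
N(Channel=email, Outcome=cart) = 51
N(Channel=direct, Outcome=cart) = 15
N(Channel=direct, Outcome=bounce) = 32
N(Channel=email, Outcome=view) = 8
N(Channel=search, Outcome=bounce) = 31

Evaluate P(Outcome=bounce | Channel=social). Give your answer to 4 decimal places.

0.2556

Total with Channel=social: 34 + 54 + 27 + 18 = 133.
P(Outcome=bounce | Channel=social) = 34/133 = 0.2556.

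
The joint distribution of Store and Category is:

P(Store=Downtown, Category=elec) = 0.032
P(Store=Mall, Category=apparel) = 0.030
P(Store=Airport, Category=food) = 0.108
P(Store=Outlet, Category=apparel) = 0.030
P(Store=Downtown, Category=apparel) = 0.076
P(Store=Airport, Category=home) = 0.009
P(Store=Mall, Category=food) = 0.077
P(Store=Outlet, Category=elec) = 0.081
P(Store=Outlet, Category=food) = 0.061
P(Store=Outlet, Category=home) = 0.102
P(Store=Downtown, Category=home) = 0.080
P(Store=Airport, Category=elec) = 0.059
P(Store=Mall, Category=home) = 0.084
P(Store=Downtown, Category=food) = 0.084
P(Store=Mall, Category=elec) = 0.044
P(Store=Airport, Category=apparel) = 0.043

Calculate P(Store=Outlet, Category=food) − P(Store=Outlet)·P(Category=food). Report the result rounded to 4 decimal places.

P(Store=Outlet) = 0.061 + 0.030 + 0.081 + 0.102 = 0.274.
P(Category=food) = 0.084 + 0.077 + 0.108 + 0.061 = 0.330.
P(Store=Outlet, Category=food) − P(Store=Outlet)P(Category=food) = 0.061 − 0.274×0.330 = -0.0294.

-0.0294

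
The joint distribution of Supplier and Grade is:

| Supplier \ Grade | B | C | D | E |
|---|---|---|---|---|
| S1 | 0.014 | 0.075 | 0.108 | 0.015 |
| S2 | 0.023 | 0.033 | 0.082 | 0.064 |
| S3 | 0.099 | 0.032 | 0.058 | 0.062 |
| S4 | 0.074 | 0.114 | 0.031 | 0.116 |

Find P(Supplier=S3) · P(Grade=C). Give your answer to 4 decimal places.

0.0638

P(Supplier=S3) = 0.099 + 0.032 + 0.058 + 0.062 = 0.251.
P(Grade=C) = 0.075 + 0.033 + 0.032 + 0.114 = 0.254.
Product: 0.251 × 0.254 = 0.0638.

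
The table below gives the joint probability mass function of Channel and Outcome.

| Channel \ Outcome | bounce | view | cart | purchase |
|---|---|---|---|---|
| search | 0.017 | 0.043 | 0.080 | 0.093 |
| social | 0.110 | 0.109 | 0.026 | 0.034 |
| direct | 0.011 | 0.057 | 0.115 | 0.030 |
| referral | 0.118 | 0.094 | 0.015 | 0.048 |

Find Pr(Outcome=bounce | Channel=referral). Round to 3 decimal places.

0.429

P(Channel=referral) = 0.118 + 0.094 + 0.015 + 0.048 = 0.275.
P(Outcome=bounce | Channel=referral) = 0.118/0.275 = 0.429.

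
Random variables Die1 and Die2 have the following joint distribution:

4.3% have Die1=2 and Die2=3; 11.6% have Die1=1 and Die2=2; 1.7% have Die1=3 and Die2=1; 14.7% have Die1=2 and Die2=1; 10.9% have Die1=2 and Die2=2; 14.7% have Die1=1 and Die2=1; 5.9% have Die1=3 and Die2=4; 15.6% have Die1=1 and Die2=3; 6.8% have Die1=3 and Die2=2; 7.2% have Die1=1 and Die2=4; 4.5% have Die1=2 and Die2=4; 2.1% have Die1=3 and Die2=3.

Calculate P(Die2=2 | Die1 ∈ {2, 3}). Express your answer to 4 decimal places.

0.3477

P(Die1=2) = 0.147 + 0.109 + 0.043 + 0.045 = 0.344.
P(Die1=3) = 0.017 + 0.068 + 0.021 + 0.059 = 0.165.
P(Die1 ∈ {2, 3}) = 0.344 + 0.165 = 0.509; P(Die2=2, Die1 ∈ {2, 3}) = 0.109 + 0.068 = 0.177.
P(Die2=2 | Die1 ∈ {2, 3}) = 0.177/0.509 = 0.3477.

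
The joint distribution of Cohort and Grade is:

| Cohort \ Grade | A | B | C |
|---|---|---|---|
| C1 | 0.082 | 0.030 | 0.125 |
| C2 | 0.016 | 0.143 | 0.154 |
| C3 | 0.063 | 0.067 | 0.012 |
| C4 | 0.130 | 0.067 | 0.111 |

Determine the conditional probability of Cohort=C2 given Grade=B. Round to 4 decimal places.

P(Grade=B) = 0.030 + 0.143 + 0.067 + 0.067 = 0.307.
P(Cohort=C2 | Grade=B) = 0.143/0.307 = 0.4658.

0.4658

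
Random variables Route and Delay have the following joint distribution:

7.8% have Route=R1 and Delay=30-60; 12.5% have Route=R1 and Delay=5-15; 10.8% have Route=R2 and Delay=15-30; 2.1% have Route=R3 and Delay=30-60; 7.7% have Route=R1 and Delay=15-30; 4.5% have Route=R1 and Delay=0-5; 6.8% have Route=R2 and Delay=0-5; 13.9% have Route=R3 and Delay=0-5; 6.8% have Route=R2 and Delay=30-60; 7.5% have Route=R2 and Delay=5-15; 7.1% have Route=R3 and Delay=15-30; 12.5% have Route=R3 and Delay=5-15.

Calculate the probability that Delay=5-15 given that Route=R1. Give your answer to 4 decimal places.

0.3846

P(Route=R1) = 0.045 + 0.125 + 0.077 + 0.078 = 0.325.
P(Delay=5-15 | Route=R1) = 0.125/0.325 = 0.3846.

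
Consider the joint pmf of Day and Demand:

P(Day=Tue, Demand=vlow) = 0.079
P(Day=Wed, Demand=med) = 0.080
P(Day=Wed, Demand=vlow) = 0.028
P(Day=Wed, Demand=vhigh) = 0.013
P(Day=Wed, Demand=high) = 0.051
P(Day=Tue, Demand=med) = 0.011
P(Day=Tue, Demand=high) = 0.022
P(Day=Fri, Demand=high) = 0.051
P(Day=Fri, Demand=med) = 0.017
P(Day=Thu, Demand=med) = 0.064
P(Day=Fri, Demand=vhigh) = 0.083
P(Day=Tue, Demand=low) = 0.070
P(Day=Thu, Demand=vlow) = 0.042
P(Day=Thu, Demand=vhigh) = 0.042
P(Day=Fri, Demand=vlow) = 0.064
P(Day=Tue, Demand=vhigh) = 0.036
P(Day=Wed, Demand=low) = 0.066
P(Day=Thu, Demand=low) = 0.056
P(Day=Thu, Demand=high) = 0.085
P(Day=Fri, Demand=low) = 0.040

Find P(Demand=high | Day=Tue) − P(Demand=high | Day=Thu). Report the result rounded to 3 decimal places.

-0.193

P(Day=Tue) = 0.079 + 0.070 + 0.011 + 0.022 + 0.036 = 0.218; P(Demand=high | Day=Tue) = 0.022/0.218 = 0.1009.
P(Day=Thu) = 0.042 + 0.056 + 0.064 + 0.085 + 0.042 = 0.289; P(Demand=high | Day=Thu) = 0.085/0.289 = 0.2941.
Difference = -0.193.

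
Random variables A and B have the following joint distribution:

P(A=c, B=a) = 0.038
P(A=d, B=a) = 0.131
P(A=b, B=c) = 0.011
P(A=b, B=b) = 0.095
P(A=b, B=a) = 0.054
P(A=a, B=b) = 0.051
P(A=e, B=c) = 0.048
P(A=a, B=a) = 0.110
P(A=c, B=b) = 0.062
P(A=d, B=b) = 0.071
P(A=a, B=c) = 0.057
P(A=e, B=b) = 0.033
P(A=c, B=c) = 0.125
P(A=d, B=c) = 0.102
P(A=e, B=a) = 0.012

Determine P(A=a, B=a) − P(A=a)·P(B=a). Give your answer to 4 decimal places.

0.0348

P(A=a) = 0.110 + 0.051 + 0.057 = 0.218.
P(B=a) = 0.110 + 0.054 + 0.038 + 0.131 + 0.012 = 0.345.
P(A=a, B=a) − P(A=a)P(B=a) = 0.110 − 0.218×0.345 = 0.0348.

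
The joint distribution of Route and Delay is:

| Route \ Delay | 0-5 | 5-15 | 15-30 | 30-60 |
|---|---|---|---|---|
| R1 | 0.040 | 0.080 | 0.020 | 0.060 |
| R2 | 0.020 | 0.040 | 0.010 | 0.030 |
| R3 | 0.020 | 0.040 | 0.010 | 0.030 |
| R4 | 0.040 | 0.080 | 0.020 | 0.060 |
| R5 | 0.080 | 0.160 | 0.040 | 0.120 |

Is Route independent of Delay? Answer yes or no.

Every cell satisfies P(Route,Delay) = P(Route)·P(Delay). For instance P(Route=R2) = 0.100, P(Delay=5-15) = 0.400, and 0.100×0.400 = 0.040 matches the joint entry. So Route and Delay are independent.

yes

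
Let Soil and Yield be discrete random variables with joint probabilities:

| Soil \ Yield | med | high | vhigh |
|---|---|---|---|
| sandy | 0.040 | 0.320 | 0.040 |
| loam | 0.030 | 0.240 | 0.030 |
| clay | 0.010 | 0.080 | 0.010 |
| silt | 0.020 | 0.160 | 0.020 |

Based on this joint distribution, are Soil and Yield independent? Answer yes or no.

yes

Every cell satisfies P(Soil,Yield) = P(Soil)·P(Yield). For instance P(Soil=clay) = 0.100, P(Yield=med) = 0.100, and 0.100×0.100 = 0.010 matches the joint entry. So Soil and Yield are independent.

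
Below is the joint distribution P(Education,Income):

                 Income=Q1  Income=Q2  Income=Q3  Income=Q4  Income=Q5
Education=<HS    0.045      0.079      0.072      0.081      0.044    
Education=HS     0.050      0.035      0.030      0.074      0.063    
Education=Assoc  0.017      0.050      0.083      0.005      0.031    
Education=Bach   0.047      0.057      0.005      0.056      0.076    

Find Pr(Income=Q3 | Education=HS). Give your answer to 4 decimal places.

P(Education=HS) = 0.050 + 0.035 + 0.030 + 0.074 + 0.063 = 0.252.
P(Income=Q3 | Education=HS) = 0.030/0.252 = 0.1190.

0.1190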